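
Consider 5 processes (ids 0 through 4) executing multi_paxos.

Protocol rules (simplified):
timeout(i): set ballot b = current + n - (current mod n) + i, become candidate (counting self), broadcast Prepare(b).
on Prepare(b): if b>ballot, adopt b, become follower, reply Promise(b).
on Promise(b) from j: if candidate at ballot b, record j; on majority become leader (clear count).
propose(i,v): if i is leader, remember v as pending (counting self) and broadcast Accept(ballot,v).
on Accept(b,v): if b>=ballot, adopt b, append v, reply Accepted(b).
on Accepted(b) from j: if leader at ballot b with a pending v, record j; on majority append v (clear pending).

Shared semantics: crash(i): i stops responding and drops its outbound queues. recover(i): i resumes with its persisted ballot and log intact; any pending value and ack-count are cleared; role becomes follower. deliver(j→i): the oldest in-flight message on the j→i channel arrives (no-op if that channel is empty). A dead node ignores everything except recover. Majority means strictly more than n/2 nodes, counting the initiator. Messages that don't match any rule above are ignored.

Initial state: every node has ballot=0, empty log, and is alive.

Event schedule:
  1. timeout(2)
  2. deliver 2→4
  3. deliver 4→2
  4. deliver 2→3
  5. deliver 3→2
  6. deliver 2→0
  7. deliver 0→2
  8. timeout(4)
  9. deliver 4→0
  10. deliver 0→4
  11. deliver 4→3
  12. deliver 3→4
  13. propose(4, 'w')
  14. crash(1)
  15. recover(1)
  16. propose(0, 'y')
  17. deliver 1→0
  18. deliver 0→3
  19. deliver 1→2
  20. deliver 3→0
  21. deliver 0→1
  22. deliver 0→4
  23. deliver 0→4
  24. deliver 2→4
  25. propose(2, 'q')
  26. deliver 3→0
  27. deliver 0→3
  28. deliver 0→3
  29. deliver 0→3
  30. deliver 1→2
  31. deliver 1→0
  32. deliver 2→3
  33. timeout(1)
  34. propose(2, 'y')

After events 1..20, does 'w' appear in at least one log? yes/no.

after 1 — timeout(2): n2:cand/b7/[-]
after 2 — deliver 2→4: n4:foll/b7/[-]
after 3 — deliver 4→2: ·
after 4 — deliver 2→3: n3:foll/b7/[-]
after 5 — deliver 3→2: n2:lead/b7/[-]
after 6 — deliver 2→0: n0:foll/b7/[-]
after 7 — deliver 0→2: ·
after 8 — timeout(4): n4:cand/b14/[-]
after 9 — deliver 4→0: n0:foll/b14/[-]
after 10 — deliver 0→4: ·
after 11 — deliver 4→3: n3:foll/b14/[-]
after 12 — deliver 3→4: n4:lead/b14/[-]
after 13 — propose(4,'w'): ·
after 14 — crash(1): n1:✗foll/b0/[-]
after 15 — recover(1): n1:foll/b0/[-]
after 16 — propose(0,'y'): ·
after 17 — deliver 1→0: ·
after 18 — deliver 0→3: ·
after 19 — deliver 1→2: ·
after 20 — deliver 3→0: ·

no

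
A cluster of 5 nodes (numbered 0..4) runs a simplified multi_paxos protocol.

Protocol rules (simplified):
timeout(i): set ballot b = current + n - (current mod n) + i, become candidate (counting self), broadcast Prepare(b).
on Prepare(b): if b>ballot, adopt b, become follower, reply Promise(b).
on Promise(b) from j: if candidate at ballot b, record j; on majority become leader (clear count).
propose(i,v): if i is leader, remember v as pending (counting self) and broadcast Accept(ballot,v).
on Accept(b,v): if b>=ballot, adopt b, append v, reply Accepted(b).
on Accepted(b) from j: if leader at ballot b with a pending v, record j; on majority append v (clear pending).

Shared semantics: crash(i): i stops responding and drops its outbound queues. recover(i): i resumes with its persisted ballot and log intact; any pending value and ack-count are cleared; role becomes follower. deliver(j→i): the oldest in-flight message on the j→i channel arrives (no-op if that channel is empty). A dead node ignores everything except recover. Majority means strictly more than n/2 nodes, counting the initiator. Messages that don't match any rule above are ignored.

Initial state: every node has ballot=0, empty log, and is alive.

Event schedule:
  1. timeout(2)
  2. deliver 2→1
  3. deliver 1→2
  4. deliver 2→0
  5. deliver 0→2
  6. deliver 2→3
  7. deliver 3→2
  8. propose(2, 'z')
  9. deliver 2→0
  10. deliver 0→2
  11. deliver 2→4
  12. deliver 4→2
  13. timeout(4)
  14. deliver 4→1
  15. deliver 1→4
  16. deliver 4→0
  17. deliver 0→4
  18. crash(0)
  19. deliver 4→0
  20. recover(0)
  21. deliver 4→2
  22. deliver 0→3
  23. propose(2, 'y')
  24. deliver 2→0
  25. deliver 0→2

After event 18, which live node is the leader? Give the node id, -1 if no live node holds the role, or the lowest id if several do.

2

[1] timeout(2) → N2(cand b7 [-])
[2] deliver 2→1 → N1(foll b7 [-])
[3] deliver 1→2 → ∅
[4] deliver 2→0 → N0(foll b7 [-])
[5] deliver 0→2 → N2(lead b7 [-])
[6] deliver 2→3 → N3(foll b7 [-])
[7] deliver 3→2 → ∅
[8] propose(2,'z') → ∅
[9] deliver 2→0 → N0(foll b7 [z])
[10] deliver 0→2 → ∅
[11] deliver 2→4 → N4(foll b7 [-])
[12] deliver 4→2 → ∅
[13] timeout(4) → N4(cand b14 [-])
[14] deliver 4→1 → N1(foll b14 [-])
[15] deliver 1→4 → ∅
[16] deliver 4→0 → N0(foll b14 [z])
[17] deliver 0→4 → N4(lead b14 [-])
[18] crash(0) → N0(✗foll b14 [z])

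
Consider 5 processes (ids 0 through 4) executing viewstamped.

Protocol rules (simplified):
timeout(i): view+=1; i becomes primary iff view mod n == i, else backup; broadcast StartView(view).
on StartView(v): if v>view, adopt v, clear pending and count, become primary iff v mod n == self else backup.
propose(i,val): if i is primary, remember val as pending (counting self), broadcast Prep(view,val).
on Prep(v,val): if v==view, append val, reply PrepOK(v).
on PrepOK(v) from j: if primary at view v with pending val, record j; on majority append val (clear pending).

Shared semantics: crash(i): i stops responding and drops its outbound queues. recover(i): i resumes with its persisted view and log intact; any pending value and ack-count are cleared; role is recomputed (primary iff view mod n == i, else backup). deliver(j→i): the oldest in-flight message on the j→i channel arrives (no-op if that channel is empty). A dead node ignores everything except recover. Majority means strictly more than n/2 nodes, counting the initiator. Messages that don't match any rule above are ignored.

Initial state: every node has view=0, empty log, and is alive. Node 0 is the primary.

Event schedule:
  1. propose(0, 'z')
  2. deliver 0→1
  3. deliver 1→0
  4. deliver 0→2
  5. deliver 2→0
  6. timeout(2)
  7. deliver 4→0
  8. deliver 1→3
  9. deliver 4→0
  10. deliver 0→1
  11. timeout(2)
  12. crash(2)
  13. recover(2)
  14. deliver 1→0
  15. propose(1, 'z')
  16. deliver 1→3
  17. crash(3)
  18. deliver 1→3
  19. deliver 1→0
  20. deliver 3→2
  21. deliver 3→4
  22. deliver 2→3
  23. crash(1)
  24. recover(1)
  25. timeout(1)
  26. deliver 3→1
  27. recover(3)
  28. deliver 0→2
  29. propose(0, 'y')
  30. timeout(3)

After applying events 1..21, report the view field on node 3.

0

after 1 — propose(0,'z'): ·
after 2 — deliver 0→1: n1:back/v0/[z]
after 3 — deliver 1→0: ·
after 4 — deliver 0→2: n2:back/v0/[z]
after 5 — deliver 2→0: n0:prim/v0/[z]
after 6 — timeout(2): n2:back/v1/[z]
after 7 — deliver 4→0: ·
after 8 — deliver 1→3: ·
after 9 — deliver 4→0: ·
after 10 — deliver 0→1: ·
after 11 — timeout(2): n2:prim/v2/[z]
after 12 — crash(2): n2:✗prim/v2/[z]
after 13 — recover(2): n2:prim/v2/[z]
after 14 — deliver 1→0: ·
after 15 — propose(1,'z'): ·
after 16 — deliver 1→3: ·
after 17 — crash(3): n3:✗back/v0/[-]
after 18 — deliver 1→3: ·
after 19 — deliver 1→0: ·
after 20 — deliver 3→2: ·
after 21 — deliver 3→4: ·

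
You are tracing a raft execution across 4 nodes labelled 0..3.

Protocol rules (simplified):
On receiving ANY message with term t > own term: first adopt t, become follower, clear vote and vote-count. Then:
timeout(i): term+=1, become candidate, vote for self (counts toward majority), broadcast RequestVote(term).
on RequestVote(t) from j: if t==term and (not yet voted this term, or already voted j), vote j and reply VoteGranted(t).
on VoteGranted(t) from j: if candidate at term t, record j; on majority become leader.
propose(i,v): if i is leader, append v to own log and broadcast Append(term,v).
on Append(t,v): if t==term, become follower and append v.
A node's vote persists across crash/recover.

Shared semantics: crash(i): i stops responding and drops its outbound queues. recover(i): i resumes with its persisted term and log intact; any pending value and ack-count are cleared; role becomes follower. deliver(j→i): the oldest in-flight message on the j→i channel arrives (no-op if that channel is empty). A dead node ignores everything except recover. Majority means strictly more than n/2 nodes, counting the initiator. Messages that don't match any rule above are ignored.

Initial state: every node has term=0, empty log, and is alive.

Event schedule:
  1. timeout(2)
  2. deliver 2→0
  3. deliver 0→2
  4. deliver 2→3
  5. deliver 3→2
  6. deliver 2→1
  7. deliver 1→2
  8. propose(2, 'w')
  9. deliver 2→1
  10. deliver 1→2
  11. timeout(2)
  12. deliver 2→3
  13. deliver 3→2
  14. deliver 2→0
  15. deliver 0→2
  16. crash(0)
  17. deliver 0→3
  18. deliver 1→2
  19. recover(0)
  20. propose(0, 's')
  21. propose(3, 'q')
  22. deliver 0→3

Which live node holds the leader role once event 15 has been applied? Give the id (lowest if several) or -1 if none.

-1

[1] timeout(2) → N2(cand t1 [-])
[2] deliver 2→0 → N0(foll t1 [-])
[3] deliver 0→2 → ∅
[4] deliver 2→3 → N3(foll t1 [-])
[5] deliver 3→2 → N2(lead t1 [-])
[6] deliver 2→1 → N1(foll t1 [-])
[7] deliver 1→2 → ∅
[8] propose(2,'w') → N2(lead t1 [w])
[9] deliver 2→1 → N1(foll t1 [w])
[10] deliver 1→2 → ∅
[11] timeout(2) → N2(cand t2 [w])
[12] deliver 2→3 → N3(foll t1 [w])
[13] deliver 3→2 → ∅
[14] deliver 2→0 → N0(foll t1 [w])
[15] deliver 0→2 → ∅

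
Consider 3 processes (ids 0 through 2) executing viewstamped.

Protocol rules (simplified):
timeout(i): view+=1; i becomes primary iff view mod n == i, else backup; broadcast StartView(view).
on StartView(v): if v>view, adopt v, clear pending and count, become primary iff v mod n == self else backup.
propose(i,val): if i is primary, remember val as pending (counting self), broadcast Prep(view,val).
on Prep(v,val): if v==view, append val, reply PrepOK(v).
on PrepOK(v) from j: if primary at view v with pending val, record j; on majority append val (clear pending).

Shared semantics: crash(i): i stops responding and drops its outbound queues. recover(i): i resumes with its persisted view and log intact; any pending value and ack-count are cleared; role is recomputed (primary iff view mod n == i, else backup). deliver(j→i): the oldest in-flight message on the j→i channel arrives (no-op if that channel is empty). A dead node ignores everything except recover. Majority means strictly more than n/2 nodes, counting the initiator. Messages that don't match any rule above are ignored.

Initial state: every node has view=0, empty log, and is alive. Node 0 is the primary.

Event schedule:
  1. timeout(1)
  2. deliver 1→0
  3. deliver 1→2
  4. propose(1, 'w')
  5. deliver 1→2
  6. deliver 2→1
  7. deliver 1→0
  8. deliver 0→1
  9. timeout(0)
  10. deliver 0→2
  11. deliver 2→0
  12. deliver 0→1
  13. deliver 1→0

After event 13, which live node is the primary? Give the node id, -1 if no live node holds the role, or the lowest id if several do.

e1 timeout(1): 1[prim,v=1,-]
e2 deliver 1→0: 0[back,v=1,-]
e3 deliver 1→2: 2[back,v=1,-]
e4 propose(1,'w'): ·
e5 deliver 1→2: 2[back,v=1,w]
e6 deliver 2→1: 1[prim,v=1,w]
e7 deliver 1→0: 0[back,v=1,w]
e8 deliver 0→1: ·
e9 timeout(0): 0[back,v=2,w]
e10 deliver 0→2: 2[prim,v=2,w]
e11 deliver 2→0: ·
e12 deliver 0→1: 1[back,v=2,w]
e13 deliver 1→0: ·

2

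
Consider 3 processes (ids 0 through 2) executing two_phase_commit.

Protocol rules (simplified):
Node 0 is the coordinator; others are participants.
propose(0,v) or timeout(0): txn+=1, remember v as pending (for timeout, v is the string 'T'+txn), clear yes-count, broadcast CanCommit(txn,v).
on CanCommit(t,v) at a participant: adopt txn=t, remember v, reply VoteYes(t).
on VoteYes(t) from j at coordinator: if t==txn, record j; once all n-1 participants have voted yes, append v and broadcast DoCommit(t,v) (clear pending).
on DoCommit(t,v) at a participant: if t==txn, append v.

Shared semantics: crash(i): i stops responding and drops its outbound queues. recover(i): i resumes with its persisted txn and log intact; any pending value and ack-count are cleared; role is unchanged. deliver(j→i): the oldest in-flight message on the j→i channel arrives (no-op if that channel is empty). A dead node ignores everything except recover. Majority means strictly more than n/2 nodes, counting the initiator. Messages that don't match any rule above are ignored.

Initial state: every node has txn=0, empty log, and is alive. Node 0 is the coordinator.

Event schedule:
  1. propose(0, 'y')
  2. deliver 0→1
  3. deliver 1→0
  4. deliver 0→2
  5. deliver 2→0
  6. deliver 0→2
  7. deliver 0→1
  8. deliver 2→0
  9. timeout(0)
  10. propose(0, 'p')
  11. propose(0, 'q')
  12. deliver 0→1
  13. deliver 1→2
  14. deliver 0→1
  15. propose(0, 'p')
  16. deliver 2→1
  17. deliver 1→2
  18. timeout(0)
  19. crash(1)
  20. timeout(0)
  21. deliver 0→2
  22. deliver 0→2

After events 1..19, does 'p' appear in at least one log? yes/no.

e1 propose(0,'y'): 0[coor,t=1,-]
e2 deliver 0→1: 1[part,t=1,-]
e3 deliver 1→0: ·
e4 deliver 0→2: 2[part,t=1,-]
e5 deliver 2→0: 0[coor,t=1,y]
e6 deliver 0→2: 2[part,t=1,y]
e7 deliver 0→1: 1[part,t=1,y]
e8 deliver 2→0: ·
e9 timeout(0): 0[coor,t=2,y]
e10 propose(0,'p'): 0[coor,t=3,y]
e11 propose(0,'q'): 0[coor,t=4,y]
e12 deliver 0→1: 1[part,t=2,y]
e13 deliver 1→2: ·
e14 deliver 0→1: 1[part,t=3,y]
e15 propose(0,'p'): 0[coor,t=5,y]
e16 deliver 2→1: ·
e17 deliver 1→2: ·
e18 timeout(0): 0[coor,t=6,y]
e19 crash(1): 1[✗part,t=3,y]

no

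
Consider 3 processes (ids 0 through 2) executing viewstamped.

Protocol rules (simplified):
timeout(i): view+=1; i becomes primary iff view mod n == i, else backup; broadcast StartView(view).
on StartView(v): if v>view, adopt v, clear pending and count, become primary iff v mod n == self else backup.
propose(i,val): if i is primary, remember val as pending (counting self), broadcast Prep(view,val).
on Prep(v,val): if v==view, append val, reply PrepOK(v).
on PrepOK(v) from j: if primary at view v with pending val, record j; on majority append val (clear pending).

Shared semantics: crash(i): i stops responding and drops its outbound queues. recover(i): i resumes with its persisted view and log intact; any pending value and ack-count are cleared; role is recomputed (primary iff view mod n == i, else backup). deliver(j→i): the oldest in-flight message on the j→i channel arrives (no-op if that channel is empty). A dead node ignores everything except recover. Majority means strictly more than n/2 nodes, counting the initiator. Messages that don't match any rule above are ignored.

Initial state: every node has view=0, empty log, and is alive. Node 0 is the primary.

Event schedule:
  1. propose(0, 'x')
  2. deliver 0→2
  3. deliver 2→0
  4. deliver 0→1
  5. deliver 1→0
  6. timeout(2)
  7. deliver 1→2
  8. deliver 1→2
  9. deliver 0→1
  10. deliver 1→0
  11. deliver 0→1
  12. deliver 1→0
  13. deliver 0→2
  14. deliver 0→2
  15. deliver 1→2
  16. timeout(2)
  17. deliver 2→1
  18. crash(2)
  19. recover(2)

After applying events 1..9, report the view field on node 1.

0

[1] propose(0,'x') → ∅
[2] deliver 0→2 → N2(back v0 [x])
[3] deliver 2→0 → N0(prim v0 [x])
[4] deliver 0→1 → N1(back v0 [x])
[5] deliver 1→0 → ∅
[6] timeout(2) → N2(back v1 [x])
[7] deliver 1→2 → ∅
[8] deliver 1→2 → ∅
[9] deliver 0→1 → ∅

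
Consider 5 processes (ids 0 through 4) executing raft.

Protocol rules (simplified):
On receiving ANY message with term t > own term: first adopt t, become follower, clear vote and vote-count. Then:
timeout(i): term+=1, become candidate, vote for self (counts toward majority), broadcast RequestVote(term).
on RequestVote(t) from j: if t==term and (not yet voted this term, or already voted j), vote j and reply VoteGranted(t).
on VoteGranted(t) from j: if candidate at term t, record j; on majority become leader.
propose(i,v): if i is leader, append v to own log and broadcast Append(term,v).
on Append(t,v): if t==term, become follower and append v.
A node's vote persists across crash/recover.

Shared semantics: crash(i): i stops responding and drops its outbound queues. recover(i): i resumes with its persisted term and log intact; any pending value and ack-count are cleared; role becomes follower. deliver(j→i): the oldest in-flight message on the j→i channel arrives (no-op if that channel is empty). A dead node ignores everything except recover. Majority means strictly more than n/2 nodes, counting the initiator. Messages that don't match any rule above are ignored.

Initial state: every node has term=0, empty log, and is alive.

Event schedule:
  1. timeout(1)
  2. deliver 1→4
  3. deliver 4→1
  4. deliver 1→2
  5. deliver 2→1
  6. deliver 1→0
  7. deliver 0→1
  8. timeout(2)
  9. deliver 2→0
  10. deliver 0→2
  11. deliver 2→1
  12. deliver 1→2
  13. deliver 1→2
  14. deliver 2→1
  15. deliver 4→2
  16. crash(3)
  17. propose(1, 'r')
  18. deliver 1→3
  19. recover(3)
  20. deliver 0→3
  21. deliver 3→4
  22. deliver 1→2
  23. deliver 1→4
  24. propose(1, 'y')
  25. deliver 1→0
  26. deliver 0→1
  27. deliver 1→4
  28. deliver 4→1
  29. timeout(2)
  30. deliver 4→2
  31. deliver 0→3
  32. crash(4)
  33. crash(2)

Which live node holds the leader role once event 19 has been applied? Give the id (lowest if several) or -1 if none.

2

after 1 — timeout(1): n1:cand/t1/[-]
after 2 — deliver 1→4: n4:foll/t1/[-]
after 3 — deliver 4→1: ·
after 4 — deliver 1→2: n2:foll/t1/[-]
after 5 — deliver 2→1: n1:lead/t1/[-]
after 6 — deliver 1→0: n0:foll/t1/[-]
after 7 — deliver 0→1: ·
after 8 — timeout(2): n2:cand/t2/[-]
after 9 — deliver 2→0: n0:foll/t2/[-]
after 10 — deliver 0→2: ·
after 11 — deliver 2→1: n1:foll/t2/[-]
after 12 — deliver 1→2: n2:lead/t2/[-]
after 13 — deliver 1→2: ·
after 14 — deliver 2→1: ·
after 15 — deliver 4→2: ·
after 16 — crash(3): n3:✗foll/t0/[-]
after 17 — propose(1,'r'): ·
after 18 — deliver 1→3: ·
after 19 — recover(3): n3:foll/t0/[-]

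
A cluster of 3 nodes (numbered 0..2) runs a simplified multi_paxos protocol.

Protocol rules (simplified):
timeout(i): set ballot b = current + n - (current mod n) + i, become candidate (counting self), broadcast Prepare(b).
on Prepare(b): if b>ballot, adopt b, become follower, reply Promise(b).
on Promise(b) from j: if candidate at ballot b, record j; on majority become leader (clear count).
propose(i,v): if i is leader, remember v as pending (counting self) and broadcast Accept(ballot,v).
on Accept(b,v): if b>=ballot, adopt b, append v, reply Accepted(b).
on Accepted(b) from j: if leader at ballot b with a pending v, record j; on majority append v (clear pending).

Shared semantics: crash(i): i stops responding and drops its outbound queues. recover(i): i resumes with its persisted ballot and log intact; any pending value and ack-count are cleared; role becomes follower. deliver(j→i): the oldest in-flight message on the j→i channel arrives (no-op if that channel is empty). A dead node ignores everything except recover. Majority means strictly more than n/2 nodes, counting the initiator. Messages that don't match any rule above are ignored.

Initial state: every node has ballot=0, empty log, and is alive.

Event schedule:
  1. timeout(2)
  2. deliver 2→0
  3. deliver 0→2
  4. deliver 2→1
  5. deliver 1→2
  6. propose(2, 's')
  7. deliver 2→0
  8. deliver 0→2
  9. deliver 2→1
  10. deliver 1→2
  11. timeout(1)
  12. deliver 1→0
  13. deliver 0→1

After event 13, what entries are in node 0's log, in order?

1. timeout(2):  <2:cand b5 ->
2. deliver 2→0:  <0:foll b5 ->
3. deliver 0→2:  <2:lead b5 ->
4. deliver 2→1:  <1:foll b5 ->
5. deliver 1→2:  nop
6. propose(2,'s'):  nop
7. deliver 2→0:  <0:foll b5 s>
8. deliver 0→2:  <2:lead b5 s>
9. deliver 2→1:  <1:foll b5 s>
10. deliver 1→2:  nop
11. timeout(1):  <1:cand b7 s>
12. deliver 1→0:  <0:foll b7 s>
13. deliver 0→1:  <1:lead b7 s>

s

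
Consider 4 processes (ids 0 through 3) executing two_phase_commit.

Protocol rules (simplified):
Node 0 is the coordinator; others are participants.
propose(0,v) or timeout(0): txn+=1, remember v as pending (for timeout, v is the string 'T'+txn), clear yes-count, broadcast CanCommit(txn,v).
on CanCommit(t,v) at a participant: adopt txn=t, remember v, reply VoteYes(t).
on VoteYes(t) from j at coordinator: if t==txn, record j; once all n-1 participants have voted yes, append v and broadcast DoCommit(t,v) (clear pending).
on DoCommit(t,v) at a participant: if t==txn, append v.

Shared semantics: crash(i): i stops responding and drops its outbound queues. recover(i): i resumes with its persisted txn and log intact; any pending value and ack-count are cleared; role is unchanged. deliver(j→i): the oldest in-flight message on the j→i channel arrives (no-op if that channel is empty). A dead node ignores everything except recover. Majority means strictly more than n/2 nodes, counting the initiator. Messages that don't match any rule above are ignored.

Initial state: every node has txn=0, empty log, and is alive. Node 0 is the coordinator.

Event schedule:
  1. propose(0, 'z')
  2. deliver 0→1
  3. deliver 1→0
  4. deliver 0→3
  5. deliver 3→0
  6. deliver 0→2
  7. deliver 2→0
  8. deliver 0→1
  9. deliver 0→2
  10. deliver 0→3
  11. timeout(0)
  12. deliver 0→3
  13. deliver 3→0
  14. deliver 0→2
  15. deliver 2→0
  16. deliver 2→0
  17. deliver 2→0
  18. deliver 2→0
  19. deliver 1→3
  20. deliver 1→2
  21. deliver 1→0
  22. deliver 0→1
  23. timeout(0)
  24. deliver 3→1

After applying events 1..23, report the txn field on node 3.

1. propose(0,'z'):  <0:coor t1 ->
2. deliver 0→1:  <1:part t1 ->
3. deliver 1→0:  nop
4. deliver 0→3:  <3:part t1 ->
5. deliver 3→0:  nop
6. deliver 0→2:  <2:part t1 ->
7. deliver 2→0:  <0:coor t1 z>
8. deliver 0→1:  <1:part t1 z>
9. deliver 0→2:  <2:part t1 z>
10. deliver 0→3:  <3:part t1 z>
11. timeout(0):  <0:coor t2 z>
12. deliver 0→3:  <3:part t2 z>
13. deliver 3→0:  nop
14. deliver 0→2:  <2:part t2 z>
15. deliver 2→0:  nop
16. deliver 2→0:  nop
17. deliver 2→0:  nop
18. deliver 2→0:  nop
19. deliver 1→3:  nop
20. deliver 1→2:  nop
21. deliver 1→0:  nop
22. deliver 0→1:  <1:part t2 z>
23. timeout(0):  <0:coor t3 z>

2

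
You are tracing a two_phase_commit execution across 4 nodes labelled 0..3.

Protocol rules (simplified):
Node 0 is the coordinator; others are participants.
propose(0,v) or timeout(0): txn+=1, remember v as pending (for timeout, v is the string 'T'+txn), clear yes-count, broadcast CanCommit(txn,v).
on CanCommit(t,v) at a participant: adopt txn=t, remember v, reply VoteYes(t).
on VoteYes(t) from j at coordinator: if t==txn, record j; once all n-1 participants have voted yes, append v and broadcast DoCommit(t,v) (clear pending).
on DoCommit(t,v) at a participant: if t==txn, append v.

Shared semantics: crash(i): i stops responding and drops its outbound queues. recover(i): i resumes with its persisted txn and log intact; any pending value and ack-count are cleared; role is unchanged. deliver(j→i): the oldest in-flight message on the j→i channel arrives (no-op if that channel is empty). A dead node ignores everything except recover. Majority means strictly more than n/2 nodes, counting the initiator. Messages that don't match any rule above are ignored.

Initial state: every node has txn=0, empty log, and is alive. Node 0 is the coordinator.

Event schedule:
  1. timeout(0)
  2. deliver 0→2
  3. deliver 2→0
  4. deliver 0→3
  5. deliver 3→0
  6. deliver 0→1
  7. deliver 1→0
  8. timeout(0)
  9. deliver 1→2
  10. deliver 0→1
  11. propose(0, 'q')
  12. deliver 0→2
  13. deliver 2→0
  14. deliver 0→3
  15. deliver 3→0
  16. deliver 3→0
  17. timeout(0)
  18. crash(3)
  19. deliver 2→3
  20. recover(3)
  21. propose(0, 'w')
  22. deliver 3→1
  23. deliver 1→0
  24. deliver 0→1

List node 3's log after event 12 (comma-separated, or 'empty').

[1] timeout(0) → N0(coor t1 [-])
[2] deliver 0→2 → N2(part t1 [-])
[3] deliver 2→0 → ∅
[4] deliver 0→3 → N3(part t1 [-])
[5] deliver 3→0 → ∅
[6] deliver 0→1 → N1(part t1 [-])
[7] deliver 1→0 → N0(coor t1 [T1])
[8] timeout(0) → N0(coor t2 [T1])
[9] deliver 1→2 → ∅
[10] deliver 0→1 → N1(part t1 [T1])
[11] propose(0,'q') → N0(coor t3 [T1])
[12] deliver 0→2 → N2(part t1 [T1])

empty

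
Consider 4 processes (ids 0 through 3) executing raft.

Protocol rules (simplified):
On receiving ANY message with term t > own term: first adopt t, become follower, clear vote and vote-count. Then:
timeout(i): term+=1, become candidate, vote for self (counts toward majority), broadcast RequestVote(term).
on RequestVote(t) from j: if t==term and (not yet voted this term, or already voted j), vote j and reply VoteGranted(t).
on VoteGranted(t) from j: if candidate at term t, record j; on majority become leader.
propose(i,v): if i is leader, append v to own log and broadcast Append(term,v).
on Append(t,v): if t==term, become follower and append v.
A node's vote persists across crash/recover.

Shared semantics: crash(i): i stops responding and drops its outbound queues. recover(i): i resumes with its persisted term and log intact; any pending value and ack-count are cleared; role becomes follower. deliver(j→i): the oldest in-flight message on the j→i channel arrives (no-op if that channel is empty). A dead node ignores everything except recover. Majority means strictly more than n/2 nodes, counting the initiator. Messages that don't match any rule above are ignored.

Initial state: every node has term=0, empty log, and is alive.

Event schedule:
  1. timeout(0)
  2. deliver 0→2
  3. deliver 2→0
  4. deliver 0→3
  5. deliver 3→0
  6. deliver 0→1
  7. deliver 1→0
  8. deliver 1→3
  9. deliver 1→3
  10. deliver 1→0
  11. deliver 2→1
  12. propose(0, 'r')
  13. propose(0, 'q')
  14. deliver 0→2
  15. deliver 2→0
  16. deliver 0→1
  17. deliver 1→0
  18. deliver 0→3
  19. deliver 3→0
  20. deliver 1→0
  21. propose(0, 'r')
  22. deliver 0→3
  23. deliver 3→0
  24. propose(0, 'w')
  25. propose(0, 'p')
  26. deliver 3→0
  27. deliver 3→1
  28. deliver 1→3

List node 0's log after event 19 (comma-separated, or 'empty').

r,q

after 1 — timeout(0): n0:cand/t1/[-]
after 2 — deliver 0→2: n2:foll/t1/[-]
after 3 — deliver 2→0: ·
after 4 — deliver 0→3: n3:foll/t1/[-]
after 5 — deliver 3→0: n0:lead/t1/[-]
after 6 — deliver 0→1: n1:foll/t1/[-]
after 7 — deliver 1→0: ·
after 8 — deliver 1→3: ·
after 9 — deliver 1→3: ·
after 10 — deliver 1→0: ·
after 11 — deliver 2→1: ·
after 12 — propose(0,'r'): n0:lead/t1/[r]
after 13 — propose(0,'q'): n0:lead/t1/[r,q]
after 14 — deliver 0→2: n2:foll/t1/[r]
after 15 — deliver 2→0: ·
after 16 — deliver 0→1: n1:foll/t1/[r]
after 17 — deliver 1→0: ·
after 18 — deliver 0→3: n3:foll/t1/[r]
after 19 — deliver 3→0: ·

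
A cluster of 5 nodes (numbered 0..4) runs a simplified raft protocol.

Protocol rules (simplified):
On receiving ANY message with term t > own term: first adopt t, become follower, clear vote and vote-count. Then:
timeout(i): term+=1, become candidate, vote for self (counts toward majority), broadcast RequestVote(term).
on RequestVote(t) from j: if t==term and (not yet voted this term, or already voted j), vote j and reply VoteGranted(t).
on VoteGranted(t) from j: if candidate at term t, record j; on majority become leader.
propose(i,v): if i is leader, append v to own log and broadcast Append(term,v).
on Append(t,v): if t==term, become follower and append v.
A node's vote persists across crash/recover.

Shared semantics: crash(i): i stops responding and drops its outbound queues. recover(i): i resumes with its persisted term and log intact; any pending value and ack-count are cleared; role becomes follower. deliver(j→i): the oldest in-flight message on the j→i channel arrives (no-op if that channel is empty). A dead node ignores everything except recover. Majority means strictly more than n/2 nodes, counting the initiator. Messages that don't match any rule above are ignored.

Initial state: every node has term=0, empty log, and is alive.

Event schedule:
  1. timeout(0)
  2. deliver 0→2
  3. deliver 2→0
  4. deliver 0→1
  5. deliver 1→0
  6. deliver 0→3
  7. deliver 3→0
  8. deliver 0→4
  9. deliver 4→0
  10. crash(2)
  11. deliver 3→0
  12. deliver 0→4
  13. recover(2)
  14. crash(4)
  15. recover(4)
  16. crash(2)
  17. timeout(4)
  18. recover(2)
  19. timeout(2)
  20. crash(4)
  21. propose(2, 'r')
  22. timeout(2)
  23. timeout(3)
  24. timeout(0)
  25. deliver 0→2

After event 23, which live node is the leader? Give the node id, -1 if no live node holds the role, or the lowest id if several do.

0

1. timeout(0):  <0:cand t1 ->
2. deliver 0→2:  <2:foll t1 ->
3. deliver 2→0:  nop
4. deliver 0→1:  <1:foll t1 ->
5. deliver 1→0:  <0:lead t1 ->
6. deliver 0→3:  <3:foll t1 ->
7. deliver 3→0:  nop
8. deliver 0→4:  <4:foll t1 ->
9. deliver 4→0:  nop
10. crash(2):  <2:✗foll t1 ->
11. deliver 3→0:  nop
12. deliver 0→4:  nop
13. recover(2):  <2:foll t1 ->
14. crash(4):  <4:✗foll t1 ->
15. recover(4):  <4:foll t1 ->
16. crash(2):  <2:✗foll t1 ->
17. timeout(4):  <4:cand t2 ->
18. recover(2):  <2:foll t1 ->
19. timeout(2):  <2:cand t2 ->
20. crash(4):  <4:✗cand t2 ->
21. propose(2,'r'):  nop
22. timeout(2):  <2:cand t3 ->
23. timeout(3):  <3:cand t2 ->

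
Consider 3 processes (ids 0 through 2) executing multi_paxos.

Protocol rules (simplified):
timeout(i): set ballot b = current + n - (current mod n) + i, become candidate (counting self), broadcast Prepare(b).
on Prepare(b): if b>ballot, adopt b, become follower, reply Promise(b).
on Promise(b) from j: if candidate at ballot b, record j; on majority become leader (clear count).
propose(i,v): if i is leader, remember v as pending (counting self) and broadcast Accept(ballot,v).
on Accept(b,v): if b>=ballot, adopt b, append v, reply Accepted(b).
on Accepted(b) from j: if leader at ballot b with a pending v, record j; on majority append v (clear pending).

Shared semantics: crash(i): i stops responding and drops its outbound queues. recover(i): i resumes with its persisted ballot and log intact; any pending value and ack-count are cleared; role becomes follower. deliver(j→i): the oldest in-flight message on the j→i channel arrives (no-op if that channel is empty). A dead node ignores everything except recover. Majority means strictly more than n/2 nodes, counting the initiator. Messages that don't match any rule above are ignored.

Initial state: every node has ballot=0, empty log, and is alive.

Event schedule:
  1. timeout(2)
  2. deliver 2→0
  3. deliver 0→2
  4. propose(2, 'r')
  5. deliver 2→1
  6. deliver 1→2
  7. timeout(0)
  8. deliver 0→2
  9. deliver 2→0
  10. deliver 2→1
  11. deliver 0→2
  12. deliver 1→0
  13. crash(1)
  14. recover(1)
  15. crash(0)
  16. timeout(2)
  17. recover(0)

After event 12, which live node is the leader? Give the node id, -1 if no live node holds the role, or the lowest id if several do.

-1

e1 timeout(2): 2[cand,b=5,-]
e2 deliver 2→0: 0[foll,b=5,-]
e3 deliver 0→2: 2[lead,b=5,-]
e4 propose(2,'r'): ·
e5 deliver 2→1: 1[foll,b=5,-]
e6 deliver 1→2: ·
e7 timeout(0): 0[cand,b=6,-]
e8 deliver 0→2: 2[foll,b=6,-]
e9 deliver 2→0: ·
e10 deliver 2→1: 1[foll,b=5,r]
e11 deliver 0→2: ·
e12 deliver 1→0: ·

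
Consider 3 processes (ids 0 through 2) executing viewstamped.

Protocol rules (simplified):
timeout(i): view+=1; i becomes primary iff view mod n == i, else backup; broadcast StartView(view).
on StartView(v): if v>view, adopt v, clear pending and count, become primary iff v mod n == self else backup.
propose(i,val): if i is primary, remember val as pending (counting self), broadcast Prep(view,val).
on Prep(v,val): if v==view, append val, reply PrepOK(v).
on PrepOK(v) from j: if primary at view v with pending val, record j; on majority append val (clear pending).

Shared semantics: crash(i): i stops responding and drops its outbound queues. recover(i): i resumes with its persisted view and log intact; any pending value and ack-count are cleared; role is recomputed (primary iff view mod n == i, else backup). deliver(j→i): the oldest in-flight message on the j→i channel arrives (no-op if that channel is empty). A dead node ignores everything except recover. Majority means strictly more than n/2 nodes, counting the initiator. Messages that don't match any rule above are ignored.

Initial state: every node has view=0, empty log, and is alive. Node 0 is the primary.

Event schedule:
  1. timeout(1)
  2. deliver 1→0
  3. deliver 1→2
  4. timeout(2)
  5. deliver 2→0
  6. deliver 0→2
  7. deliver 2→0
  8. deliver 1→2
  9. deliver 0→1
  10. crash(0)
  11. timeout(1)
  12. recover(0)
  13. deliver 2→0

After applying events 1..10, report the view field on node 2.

e1 timeout(1): 1[prim,v=1,-]
e2 deliver 1→0: 0[back,v=1,-]
e3 deliver 1→2: 2[back,v=1,-]
e4 timeout(2): 2[prim,v=2,-]
e5 deliver 2→0: 0[back,v=2,-]
e6 deliver 0→2: ·
e7 deliver 2→0: ·
e8 deliver 1→2: ·
e9 deliver 0→1: ·
e10 crash(0): 0[✗back,v=2,-]

2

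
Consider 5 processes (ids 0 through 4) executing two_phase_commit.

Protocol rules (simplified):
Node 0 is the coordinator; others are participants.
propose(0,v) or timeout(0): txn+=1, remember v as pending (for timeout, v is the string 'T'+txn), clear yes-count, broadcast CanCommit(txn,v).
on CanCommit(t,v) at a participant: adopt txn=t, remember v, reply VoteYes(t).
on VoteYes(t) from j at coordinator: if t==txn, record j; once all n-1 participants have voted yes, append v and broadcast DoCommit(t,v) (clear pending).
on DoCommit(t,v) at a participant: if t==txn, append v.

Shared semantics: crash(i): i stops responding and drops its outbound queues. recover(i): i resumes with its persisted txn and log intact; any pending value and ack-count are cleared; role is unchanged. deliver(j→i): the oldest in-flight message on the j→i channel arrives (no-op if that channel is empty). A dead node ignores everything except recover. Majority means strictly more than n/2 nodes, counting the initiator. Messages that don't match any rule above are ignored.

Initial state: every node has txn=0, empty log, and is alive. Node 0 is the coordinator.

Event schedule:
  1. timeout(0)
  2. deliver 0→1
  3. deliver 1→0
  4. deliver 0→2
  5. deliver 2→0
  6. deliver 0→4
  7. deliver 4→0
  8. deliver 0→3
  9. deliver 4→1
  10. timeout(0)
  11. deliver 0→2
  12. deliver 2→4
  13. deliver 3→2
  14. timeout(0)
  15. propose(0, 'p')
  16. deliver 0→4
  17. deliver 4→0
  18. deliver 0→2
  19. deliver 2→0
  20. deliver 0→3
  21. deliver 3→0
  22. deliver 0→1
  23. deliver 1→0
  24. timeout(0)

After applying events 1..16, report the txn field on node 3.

step 1 timeout(0): 0={coor,t=1,log=-}
step 2 deliver 0→1: 1={part,t=1,log=-}
step 3 deliver 1→0: —
step 4 deliver 0→2: 2={part,t=1,log=-}
step 5 deliver 2→0: —
step 6 deliver 0→4: 4={part,t=1,log=-}
step 7 deliver 4→0: —
step 8 deliver 0→3: 3={part,t=1,log=-}
step 9 deliver 4→1: —
step 10 timeout(0): 0={coor,t=2,log=-}
step 11 deliver 0→2: 2={part,t=2,log=-}
step 12 deliver 2→4: —
step 13 deliver 3→2: —
step 14 timeout(0): 0={coor,t=3,log=-}
step 15 propose(0,'p'): 0={coor,t=4,log=-}
step 16 deliver 0→4: 4={part,t=2,log=-}

1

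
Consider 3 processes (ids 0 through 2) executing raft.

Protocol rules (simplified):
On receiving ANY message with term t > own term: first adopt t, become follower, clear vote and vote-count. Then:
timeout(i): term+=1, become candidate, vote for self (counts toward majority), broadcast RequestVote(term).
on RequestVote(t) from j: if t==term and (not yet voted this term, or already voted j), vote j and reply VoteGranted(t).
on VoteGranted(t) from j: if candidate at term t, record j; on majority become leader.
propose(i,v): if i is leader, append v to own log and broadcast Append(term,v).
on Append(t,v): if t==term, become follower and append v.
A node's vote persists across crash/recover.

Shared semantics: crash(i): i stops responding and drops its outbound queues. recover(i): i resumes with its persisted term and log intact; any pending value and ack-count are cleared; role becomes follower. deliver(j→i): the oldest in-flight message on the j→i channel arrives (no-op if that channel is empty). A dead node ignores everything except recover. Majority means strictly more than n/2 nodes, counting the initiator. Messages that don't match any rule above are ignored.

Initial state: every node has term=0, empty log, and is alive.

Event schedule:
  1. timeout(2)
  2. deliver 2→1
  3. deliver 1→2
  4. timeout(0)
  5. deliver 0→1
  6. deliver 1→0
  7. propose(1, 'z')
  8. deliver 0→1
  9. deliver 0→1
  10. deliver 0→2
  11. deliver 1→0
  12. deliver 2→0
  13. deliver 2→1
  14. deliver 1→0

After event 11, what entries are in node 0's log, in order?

empty

after 1 — timeout(2): n2:cand/t1/[-]
after 2 — deliver 2→1: n1:foll/t1/[-]
after 3 — deliver 1→2: n2:lead/t1/[-]
after 4 — timeout(0): n0:cand/t1/[-]
after 5 — deliver 0→1: ·
after 6 — deliver 1→0: ·
after 7 — propose(1,'z'): ·
after 8 — deliver 0→1: ·
after 9 — deliver 0→1: ·
after 10 — deliver 0→2: ·
after 11 — deliver 1→0: ·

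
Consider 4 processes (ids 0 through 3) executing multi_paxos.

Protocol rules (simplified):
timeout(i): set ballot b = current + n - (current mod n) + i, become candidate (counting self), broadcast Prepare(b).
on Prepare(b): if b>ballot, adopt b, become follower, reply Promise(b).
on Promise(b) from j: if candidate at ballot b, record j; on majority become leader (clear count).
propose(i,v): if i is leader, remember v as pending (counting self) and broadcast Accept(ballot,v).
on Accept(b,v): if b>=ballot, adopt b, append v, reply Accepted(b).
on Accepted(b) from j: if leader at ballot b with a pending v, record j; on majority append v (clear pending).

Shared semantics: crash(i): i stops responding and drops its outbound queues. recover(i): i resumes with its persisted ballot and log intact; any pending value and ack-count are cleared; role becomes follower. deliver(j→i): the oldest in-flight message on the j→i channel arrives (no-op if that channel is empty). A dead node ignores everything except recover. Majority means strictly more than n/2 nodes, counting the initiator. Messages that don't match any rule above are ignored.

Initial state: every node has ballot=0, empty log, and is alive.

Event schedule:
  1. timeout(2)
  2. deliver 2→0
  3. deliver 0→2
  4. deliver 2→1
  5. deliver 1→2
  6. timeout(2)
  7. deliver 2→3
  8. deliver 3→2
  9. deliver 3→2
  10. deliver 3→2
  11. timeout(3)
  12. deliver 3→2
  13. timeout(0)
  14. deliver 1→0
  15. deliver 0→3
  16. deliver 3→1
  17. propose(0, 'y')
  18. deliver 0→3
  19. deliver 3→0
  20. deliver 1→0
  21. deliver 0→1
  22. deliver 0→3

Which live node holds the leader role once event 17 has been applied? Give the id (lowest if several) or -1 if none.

e1 timeout(2): 2[cand,b=6,-]
e2 deliver 2→0: 0[foll,b=6,-]
e3 deliver 0→2: ·
e4 deliver 2→1: 1[foll,b=6,-]
e5 deliver 1→2: 2[lead,b=6,-]
e6 timeout(2): 2[cand,b=10,-]
e7 deliver 2→3: 3[foll,b=6,-]
e8 deliver 3→2: ·
e9 deliver 3→2: ·
e10 deliver 3→2: ·
e11 timeout(3): 3[cand,b=11,-]
e12 deliver 3→2: 2[foll,b=11,-]
e13 timeout(0): 0[cand,b=8,-]
e14 deliver 1→0: ·
e15 deliver 0→3: ·
e16 deliver 3→1: 1[foll,b=11,-]
e17 propose(0,'y'): ·

-1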